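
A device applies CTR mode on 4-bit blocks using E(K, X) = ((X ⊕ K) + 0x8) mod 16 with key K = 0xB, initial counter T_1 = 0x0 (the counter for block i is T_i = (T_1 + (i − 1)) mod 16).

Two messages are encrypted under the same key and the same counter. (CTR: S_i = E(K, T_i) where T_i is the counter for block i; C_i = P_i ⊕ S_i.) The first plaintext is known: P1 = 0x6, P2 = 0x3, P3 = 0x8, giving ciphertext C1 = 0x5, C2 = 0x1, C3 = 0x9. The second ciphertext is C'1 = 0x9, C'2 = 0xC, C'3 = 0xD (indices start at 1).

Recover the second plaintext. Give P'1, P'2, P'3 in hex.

In CTR with a reused counter, both messages share the same keystream S_i, so C_i ⊕ C'_i = P_i ⊕ P'_i and thus P'_i = P_i ⊕ C_i ⊕ C'_i.
P'1: 0x6 ⊕ 0x5 ⊕ 0x9 = 0xA.
P'2: 0x3 ⊕ 0x1 ⊕ 0xC = 0xE.
P'3: 0x8 ⊕ 0x9 ⊕ 0xD = 0xC.

P'1 = 0xA, P'2 = 0xE, P'3 = 0xC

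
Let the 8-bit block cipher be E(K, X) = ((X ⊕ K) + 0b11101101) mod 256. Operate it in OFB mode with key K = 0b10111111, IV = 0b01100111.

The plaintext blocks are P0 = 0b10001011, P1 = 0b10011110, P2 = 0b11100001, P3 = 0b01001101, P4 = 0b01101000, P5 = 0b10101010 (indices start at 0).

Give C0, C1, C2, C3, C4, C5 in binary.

C0 = 0b01001110, C1 = 0b11111001, C2 = 0b00100100, C3 = 0b00101010, C4 = 0b10101101, C5 = 0b11001101

OFB encryption: S_i = E(K, S_{i−1}) with S_{−1} = IV; C_i = P_i ⊕ S_i.
C0: S = E(K, 0b01100111) = 0b11000101; 0b10001011 ⊕ 0b11000101 = 0b01001110.
C1: S = E(K, 0b11000101) = 0b01100111; 0b10011110 ⊕ 0b01100111 = 0b11111001.
C2: S = E(K, 0b01100111) = 0b11000101; 0b11100001 ⊕ 0b11000101 = 0b00100100.
C3: S = E(K, 0b11000101) = 0b01100111; 0b01001101 ⊕ 0b01100111 = 0b00101010.
C4: S = E(K, 0b01100111) = 0b11000101; 0b01101000 ⊕ 0b11000101 = 0b10101101.
C5: S = E(K, 0b11000101) = 0b01100111; 0b10101010 ⊕ 0b01100111 = 0b11001101.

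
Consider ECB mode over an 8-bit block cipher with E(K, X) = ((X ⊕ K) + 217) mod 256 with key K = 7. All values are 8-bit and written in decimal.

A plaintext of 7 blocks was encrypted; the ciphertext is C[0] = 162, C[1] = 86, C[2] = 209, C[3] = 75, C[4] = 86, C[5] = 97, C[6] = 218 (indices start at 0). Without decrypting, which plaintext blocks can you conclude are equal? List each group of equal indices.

P[1] = P[4]

ECB encrypts each block independently with the same key, so equal ciphertext blocks imply equal plaintext blocks.
C[1] = C[4] = 86, so P[1] = P[4].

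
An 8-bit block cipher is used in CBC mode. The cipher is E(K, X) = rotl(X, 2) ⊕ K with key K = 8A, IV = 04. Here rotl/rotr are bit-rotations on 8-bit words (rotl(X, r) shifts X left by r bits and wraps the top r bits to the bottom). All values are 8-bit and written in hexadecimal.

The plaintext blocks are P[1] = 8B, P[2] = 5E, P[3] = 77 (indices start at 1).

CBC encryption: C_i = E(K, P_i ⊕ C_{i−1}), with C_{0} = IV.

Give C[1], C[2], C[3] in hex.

C[1] = B4, C[2] = 21, C[3] = D3

C[1]: P[1] ⊕ 04 = 8F; E(K, 8F) = B4.
C[2]: P[2] ⊕ B4 = EA; E(K, EA) = 21.
C[3]: P[3] ⊕ 21 = 56; E(K, 56) = D3.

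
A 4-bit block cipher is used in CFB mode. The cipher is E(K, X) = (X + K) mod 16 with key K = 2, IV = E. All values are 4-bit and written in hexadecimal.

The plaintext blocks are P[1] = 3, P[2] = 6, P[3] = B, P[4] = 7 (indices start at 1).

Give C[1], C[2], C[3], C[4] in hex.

C[1] = 3, C[2] = 3, C[3] = E, C[4] = 7

CFB encryption: C_i = P_i ⊕ E(K, C_{i−1}), with C_{0} = IV.
C[1]: E(K, E) = 0; 3 ⊕ 0 = 3.
C[2]: E(K, 3) = 5; 6 ⊕ 5 = 3.
C[3]: E(K, 3) = 5; B ⊕ 5 = E.
C[4]: E(K, E) = 0; 7 ⊕ 0 = 7.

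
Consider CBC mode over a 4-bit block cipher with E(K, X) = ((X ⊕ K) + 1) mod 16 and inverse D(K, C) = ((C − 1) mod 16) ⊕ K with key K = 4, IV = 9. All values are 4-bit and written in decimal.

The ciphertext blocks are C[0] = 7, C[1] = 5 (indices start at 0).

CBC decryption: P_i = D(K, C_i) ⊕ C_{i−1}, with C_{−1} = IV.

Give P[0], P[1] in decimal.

P[0]: D(K, 7) = 2; 2 ⊕ 9 = 11.
P[1]: D(K, 5) = 0; 0 ⊕ 7 = 7.

P[0] = 11, P[1] = 7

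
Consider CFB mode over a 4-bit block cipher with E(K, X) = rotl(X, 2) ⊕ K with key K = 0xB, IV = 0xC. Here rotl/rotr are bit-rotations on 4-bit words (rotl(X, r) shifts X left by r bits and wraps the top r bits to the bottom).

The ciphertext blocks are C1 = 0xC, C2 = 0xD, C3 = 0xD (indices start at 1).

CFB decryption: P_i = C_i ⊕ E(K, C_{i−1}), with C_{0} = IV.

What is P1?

P1: E(K, 0xC) = 0x8; 0xC ⊕ 0x8 = 0x4.

P1 = 0x4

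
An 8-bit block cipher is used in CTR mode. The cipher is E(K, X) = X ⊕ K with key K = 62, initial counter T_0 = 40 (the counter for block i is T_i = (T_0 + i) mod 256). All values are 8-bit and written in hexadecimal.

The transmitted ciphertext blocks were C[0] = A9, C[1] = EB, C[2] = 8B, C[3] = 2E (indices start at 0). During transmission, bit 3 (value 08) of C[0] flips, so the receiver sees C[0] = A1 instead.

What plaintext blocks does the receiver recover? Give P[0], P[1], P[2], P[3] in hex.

P[0] = 83, P[1] = C8, P[2] = AB, P[3] = 0F

CTR decryption: S_i = E(K, T_i) where T_i is the counter for block i; P_i = C_i ⊕ S_i.
Only C[0] changed, to A1. In CTR, a change in C_i flips the same bit in P_i only; the keystream is unaffected. Decrypting the received ciphertext:
P[0]: T = 40, S = E(K, T) = 22; A1 ⊕ 22 = 83.
P[1]: T = 41, S = E(K, T) = 23; EB ⊕ 23 = C8.
P[2]: T = 42, S = E(K, T) = 20; 8B ⊕ 20 = AB.
P[3]: T = 43, S = E(K, T) = 21; 2E ⊕ 21 = 0F.
Blocks that differ from the original plaintext: P[0].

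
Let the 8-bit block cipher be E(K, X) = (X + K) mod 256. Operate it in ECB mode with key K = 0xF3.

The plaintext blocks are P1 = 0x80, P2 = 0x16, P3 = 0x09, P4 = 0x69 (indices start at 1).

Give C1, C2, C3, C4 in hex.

C1 = 0x73, C2 = 0x09, C3 = 0xFC, C4 = 0x5C

ECB encryption: C_i = E(K, P_i).
C1: E(K, 0x80) = 0x73.
C2: E(K, 0x16) = 0x09.
C3: E(K, 0x09) = 0xFC.
C4: E(K, 0x69) = 0x5C.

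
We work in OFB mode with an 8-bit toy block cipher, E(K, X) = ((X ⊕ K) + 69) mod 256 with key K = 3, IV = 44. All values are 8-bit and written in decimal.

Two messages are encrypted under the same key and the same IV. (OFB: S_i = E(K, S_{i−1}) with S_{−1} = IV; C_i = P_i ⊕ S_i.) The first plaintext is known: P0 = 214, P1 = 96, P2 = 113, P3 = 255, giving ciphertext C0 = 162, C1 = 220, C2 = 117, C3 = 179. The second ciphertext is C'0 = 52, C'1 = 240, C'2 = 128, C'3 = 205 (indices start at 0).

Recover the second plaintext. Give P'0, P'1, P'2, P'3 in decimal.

P'0 = 64, P'1 = 76, P'2 = 132, P'3 = 129

In OFB with a reused IV, both messages share the same keystream S_i, so C_i ⊕ C'_i = P_i ⊕ P'_i and thus P'_i = P_i ⊕ C_i ⊕ C'_i.
P'0: 214 ⊕ 162 ⊕ 52 = 64.
P'1: 96 ⊕ 220 ⊕ 240 = 76.
P'2: 113 ⊕ 117 ⊕ 128 = 132.
P'3: 255 ⊕ 179 ⊕ 205 = 129.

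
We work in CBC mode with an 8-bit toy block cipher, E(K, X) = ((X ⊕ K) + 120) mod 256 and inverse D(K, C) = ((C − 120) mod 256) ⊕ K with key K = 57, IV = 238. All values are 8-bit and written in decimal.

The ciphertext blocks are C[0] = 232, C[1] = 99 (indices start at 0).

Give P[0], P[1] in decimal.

CBC decryption: P_i = D(K, C_i) ⊕ C_{i−1}, with C_{−1} = IV.
P[0]: D(K, 232) = 73; 73 ⊕ 238 = 167.
P[1]: D(K, 99) = 210; 210 ⊕ 232 = 58.

P[0] = 167, P[1] = 58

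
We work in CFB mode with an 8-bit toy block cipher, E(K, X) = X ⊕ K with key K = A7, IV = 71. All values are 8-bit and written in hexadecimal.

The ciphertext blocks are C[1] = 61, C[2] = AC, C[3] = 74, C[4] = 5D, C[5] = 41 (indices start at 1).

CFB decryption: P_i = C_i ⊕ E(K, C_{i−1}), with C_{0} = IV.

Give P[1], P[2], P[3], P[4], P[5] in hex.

P[1] = B7, P[2] = 6A, P[3] = 7F, P[4] = 8E, P[5] = BB

P[1]: E(K, 71) = D6; 61 ⊕ D6 = B7.
P[2]: E(K, 61) = C6; AC ⊕ C6 = 6A.
P[3]: E(K, AC) = 0B; 74 ⊕ 0B = 7F.
P[4]: E(K, 74) = D3; 5D ⊕ D3 = 8E.
P[5]: E(K, 5D) = FA; 41 ⊕ FA = BB.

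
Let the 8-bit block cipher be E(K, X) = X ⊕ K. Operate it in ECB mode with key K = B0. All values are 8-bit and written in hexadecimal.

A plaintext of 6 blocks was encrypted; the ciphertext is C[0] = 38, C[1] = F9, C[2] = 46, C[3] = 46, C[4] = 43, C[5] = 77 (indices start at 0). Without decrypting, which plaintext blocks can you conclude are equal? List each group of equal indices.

P[2] = P[3]

ECB encrypts each block independently with the same key, so equal ciphertext blocks imply equal plaintext blocks.
C[2] = C[3] = 46, so P[2] = P[3].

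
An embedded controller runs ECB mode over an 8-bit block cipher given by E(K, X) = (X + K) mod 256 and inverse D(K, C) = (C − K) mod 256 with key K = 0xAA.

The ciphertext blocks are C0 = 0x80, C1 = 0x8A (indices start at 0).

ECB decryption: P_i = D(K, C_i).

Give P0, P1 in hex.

P0: D(K, 0x80) = 0xD6.
P1: D(K, 0x8A) = 0xE0.

P0 = 0xD6, P1 = 0xE0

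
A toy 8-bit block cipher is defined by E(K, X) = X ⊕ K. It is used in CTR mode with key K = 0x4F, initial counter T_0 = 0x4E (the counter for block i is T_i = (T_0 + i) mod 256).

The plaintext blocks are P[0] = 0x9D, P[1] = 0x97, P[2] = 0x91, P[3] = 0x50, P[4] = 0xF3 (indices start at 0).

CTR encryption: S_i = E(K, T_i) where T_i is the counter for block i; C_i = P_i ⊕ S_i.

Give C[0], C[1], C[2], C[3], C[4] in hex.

C[0]: T = 0x4E, S = E(K, T) = 0x01; 0x9D ⊕ 0x01 = 0x9C.
C[1]: T = 0x4F, S = E(K, T) = 0x00; 0x97 ⊕ 0x00 = 0x97.
C[2]: T = 0x50, S = E(K, T) = 0x1F; 0x91 ⊕ 0x1F = 0x8E.
C[3]: T = 0x51, S = E(K, T) = 0x1E; 0x50 ⊕ 0x1E = 0x4E.
C[4]: T = 0x52, S = E(K, T) = 0x1D; 0xF3 ⊕ 0x1D = 0xEE.

C[0] = 0x9C, C[1] = 0x97, C[2] = 0x8E, C[3] = 0x4E, C[4] = 0xEE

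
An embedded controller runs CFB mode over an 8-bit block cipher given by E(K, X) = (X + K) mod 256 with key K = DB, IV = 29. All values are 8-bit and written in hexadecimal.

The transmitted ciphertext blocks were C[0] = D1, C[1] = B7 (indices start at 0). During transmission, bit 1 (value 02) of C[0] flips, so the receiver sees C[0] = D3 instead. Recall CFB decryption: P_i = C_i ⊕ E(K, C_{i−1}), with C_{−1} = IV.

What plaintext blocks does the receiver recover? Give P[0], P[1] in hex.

Only C[0] changed, to D3. In CFB, a change in C_i flips the same bit in P_i and garbles P_{i+1}. Decrypting the received ciphertext:
P[0]: E(K, 29) = 04; D3 ⊕ 04 = D7.
P[1]: E(K, D3) = AE; B7 ⊕ AE = 19.
Blocks that differ from the original plaintext: P[0], P[1].

P[0] = D7, P[1] = 19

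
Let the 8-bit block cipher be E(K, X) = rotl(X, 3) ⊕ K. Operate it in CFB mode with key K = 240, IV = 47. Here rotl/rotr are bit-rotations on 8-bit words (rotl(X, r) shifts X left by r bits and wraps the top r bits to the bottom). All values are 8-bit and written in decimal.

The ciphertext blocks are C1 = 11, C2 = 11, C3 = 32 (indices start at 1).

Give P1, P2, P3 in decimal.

CFB decryption: P_i = C_i ⊕ E(K, C_{i−1}), with C_{0} = IV.
P1: E(K, 47) = 137; 11 ⊕ 137 = 130.
P2: E(K, 11) = 168; 11 ⊕ 168 = 163.
P3: E(K, 11) = 168; 32 ⊕ 168 = 136.

P1 = 130, P2 = 163, P3 = 136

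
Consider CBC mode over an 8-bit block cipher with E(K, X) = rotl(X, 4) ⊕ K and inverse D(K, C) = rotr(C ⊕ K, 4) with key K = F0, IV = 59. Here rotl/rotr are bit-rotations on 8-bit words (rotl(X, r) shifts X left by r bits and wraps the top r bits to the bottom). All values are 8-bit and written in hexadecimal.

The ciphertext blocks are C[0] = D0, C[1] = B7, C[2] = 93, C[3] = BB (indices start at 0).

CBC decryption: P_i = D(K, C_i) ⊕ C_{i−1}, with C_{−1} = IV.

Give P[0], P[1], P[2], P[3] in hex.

P[0]: D(K, D0) = 02; 02 ⊕ 59 = 5B.
P[1]: D(K, B7) = 74; 74 ⊕ D0 = A4.
P[2]: D(K, 93) = 36; 36 ⊕ B7 = 81.
P[3]: D(K, BB) = B4; B4 ⊕ 93 = 27.

P[0] = 5B, P[1] = A4, P[2] = 81, P[3] = 27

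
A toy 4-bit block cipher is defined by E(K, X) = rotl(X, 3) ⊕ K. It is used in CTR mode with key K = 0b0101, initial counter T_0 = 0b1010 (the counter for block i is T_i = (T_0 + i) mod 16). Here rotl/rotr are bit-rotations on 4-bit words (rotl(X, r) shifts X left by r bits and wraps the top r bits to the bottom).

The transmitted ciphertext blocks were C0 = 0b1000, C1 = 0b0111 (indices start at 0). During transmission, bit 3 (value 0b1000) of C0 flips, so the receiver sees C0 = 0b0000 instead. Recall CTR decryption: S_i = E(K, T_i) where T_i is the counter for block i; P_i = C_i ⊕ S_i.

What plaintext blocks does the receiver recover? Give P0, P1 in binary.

Only C0 changed, to 0b0000. In CTR, a change in C_i flips the same bit in P_i only; the keystream is unaffected. Decrypting the received ciphertext:
P0: T = 0b1010, S = E(K, T) = 0b0000; 0b0000 ⊕ 0b0000 = 0b0000.
P1: T = 0b1011, S = E(K, T) = 0b1000; 0b0111 ⊕ 0b1000 = 0b1111.
Blocks that differ from the original plaintext: P0.

P0 = 0b0000, P1 = 0b1111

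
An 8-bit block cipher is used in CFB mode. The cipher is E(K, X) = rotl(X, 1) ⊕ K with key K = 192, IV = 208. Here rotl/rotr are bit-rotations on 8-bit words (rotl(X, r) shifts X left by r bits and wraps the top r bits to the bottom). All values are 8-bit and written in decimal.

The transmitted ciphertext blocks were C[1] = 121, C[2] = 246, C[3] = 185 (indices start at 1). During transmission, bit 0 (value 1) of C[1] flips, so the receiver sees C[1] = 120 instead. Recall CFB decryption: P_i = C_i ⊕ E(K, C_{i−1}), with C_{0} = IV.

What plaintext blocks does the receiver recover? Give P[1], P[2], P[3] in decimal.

P[1] = 25, P[2] = 198, P[3] = 148

Only C[1] changed, to 120. In CFB, a change in C_i flips the same bit in P_i and garbles P_{i+1}. Decrypting the received ciphertext:
P[1]: E(K, 208) = 97; 120 ⊕ 97 = 25.
P[2]: E(K, 120) = 48; 246 ⊕ 48 = 198.
P[3]: E(K, 246) = 45; 185 ⊕ 45 = 148.
Blocks that differ from the original plaintext: P[1], P[2].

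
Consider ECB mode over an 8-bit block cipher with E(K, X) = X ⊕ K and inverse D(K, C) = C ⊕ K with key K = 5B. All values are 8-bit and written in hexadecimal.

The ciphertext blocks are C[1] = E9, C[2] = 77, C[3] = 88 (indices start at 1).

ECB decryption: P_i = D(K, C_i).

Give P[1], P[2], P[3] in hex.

P[1] = B2, P[2] = 2C, P[3] = D3

P[1]: D(K, E9) = B2.
P[2]: D(K, 77) = 2C.
P[3]: D(K, 88) = D3.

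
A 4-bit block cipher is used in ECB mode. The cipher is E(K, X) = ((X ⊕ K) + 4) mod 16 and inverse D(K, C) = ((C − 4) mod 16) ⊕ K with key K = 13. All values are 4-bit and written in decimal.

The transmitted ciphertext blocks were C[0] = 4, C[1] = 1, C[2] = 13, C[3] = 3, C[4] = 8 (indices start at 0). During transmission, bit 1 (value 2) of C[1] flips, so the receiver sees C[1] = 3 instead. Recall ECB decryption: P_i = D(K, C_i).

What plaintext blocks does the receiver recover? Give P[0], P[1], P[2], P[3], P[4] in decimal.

P[0] = 13, P[1] = 2, P[2] = 4, P[3] = 2, P[4] = 9

Only C[1] changed, to 3. In ECB, a change in C_i affects only P_i. Decrypting the received ciphertext:
P[0]: D(K, 4) = 13.
P[1]: D(K, 3) = 2.
P[2]: D(K, 13) = 4.
P[3]: D(K, 3) = 2.
P[4]: D(K, 8) = 9.
Blocks that differ from the original plaintext: P[1].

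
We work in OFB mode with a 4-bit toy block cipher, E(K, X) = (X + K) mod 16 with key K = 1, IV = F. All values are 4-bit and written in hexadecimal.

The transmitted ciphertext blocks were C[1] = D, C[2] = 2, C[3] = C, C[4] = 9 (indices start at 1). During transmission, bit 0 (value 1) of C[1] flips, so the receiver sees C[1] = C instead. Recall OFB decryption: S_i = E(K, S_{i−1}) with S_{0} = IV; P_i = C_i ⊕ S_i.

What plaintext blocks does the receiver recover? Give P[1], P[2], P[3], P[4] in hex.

Only C[1] changed, to C. In OFB, a change in C_i flips the same bit in P_i only; the keystream is unaffected. Decrypting the received ciphertext:
P[1]: S = E(K, F) = 0; C ⊕ 0 = C.
P[2]: S = E(K, 0) = 1; 2 ⊕ 1 = 3.
P[3]: S = E(K, 1) = 2; C ⊕ 2 = E.
P[4]: S = E(K, 2) = 3; 9 ⊕ 3 = A.
Blocks that differ from the original plaintext: P[1].

P[1] = C, P[2] = 3, P[3] = E, P[4] = A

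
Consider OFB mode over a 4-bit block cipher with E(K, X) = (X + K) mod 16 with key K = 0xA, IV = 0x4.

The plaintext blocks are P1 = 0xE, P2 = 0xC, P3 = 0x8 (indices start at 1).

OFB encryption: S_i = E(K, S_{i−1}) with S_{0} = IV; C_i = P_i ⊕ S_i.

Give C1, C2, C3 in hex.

C1: S = E(K, 0x4) = 0xE; 0xE ⊕ 0xE = 0x0.
C2: S = E(K, 0xE) = 0x8; 0xC ⊕ 0x8 = 0x4.
C3: S = E(K, 0x8) = 0x2; 0x8 ⊕ 0x2 = 0xA.

C1 = 0x0, C2 = 0x4, C3 = 0xA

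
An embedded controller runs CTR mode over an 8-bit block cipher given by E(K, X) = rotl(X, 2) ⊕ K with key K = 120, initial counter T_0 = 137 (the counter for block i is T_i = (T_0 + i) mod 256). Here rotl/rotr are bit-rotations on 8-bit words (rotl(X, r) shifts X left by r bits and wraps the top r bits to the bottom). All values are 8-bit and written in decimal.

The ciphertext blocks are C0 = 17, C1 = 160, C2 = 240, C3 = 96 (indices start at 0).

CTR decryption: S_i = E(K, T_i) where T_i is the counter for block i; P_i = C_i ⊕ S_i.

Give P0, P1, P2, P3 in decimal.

P0: T = 137, S = E(K, T) = 94; 17 ⊕ 94 = 79.
P1: T = 138, S = E(K, T) = 82; 160 ⊕ 82 = 242.
P2: T = 139, S = E(K, T) = 86; 240 ⊕ 86 = 166.
P3: T = 140, S = E(K, T) = 74; 96 ⊕ 74 = 42.

P0 = 79, P1 = 242, P2 = 166, P3 = 42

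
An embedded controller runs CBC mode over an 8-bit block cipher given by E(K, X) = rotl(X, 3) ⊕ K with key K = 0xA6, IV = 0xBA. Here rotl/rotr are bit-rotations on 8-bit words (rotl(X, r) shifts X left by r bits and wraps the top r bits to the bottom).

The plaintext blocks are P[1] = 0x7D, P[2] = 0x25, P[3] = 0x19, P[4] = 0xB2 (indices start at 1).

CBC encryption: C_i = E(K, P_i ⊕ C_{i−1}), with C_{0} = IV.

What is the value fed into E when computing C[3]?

0x52

C[1]: P[1] ⊕ 0xBA = 0xC7; E(K, 0xC7) = 0x98.
C[2]: P[2] ⊕ 0x98 = 0xBD; E(K, 0xBD) = 0x4B.
C[3]: P[3] ⊕ 0x4B = 0x52; E(K, 0x52) = 0x34.
So the input to E for block [3] is 0x52.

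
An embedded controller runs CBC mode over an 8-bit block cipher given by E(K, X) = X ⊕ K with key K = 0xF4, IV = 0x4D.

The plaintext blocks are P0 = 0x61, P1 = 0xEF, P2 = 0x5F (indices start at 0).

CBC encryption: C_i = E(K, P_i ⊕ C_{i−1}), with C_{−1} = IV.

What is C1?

C1 = 0xC3

C0: P0 ⊕ 0x4D = 0x2C; E(K, 0x2C) = 0xD8.
C1: P1 ⊕ 0xD8 = 0x37; E(K, 0x37) = 0xC3.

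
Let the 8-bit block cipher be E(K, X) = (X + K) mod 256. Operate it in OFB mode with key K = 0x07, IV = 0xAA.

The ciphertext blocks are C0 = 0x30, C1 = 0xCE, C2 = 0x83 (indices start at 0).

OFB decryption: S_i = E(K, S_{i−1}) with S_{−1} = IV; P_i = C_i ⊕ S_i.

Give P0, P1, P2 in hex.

P0 = 0x81, P1 = 0x76, P2 = 0x3C

P0: S = E(K, 0xAA) = 0xB1; 0x30 ⊕ 0xB1 = 0x81.
P1: S = E(K, 0xB1) = 0xB8; 0xCE ⊕ 0xB8 = 0x76.
P2: S = E(K, 0xB8) = 0xBF; 0x83 ⊕ 0xBF = 0x3C.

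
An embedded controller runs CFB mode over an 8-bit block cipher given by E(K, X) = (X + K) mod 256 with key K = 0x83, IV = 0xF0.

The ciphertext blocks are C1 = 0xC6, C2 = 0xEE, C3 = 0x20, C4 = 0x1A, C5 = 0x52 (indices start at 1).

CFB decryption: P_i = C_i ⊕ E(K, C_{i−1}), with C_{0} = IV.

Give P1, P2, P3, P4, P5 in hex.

P1: E(K, 0xF0) = 0x73; 0xC6 ⊕ 0x73 = 0xB5.
P2: E(K, 0xC6) = 0x49; 0xEE ⊕ 0x49 = 0xA7.
P3: E(K, 0xEE) = 0x71; 0x20 ⊕ 0x71 = 0x51.
P4: E(K, 0x20) = 0xA3; 0x1A ⊕ 0xA3 = 0xB9.
P5: E(K, 0x1A) = 0x9D; 0x52 ⊕ 0x9D = 0xCF.

P1 = 0xB5, P2 = 0xA7, P3 = 0x51, P4 = 0xB9, P5 = 0xCF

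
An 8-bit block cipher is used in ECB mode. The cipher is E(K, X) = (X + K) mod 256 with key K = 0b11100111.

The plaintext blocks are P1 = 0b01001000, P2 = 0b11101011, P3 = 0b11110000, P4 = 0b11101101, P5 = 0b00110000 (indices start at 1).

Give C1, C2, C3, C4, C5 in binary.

C1 = 0b00101111, C2 = 0b11010010, C3 = 0b11010111, C4 = 0b11010100, C5 = 0b00010111

ECB encryption: C_i = E(K, P_i).
C1: E(K, 0b01001000) = 0b00101111.
C2: E(K, 0b11101011) = 0b11010010.
C3: E(K, 0b11110000) = 0b11010111.
C4: E(K, 0b11101101) = 0b11010100.
C5: E(K, 0b00110000) = 0b00010111.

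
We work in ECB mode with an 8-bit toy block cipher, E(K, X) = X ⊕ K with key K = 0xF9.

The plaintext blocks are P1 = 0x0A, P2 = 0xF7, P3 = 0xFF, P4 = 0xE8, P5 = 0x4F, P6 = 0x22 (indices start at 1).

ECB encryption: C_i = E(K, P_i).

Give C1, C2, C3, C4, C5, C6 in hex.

C1: E(K, 0x0A) = 0xF3.
C2: E(K, 0xF7) = 0x0E.
C3: E(K, 0xFF) = 0x06.
C4: E(K, 0xE8) = 0x11.
C5: E(K, 0x4F) = 0xB6.
C6: E(K, 0x22) = 0xDB.

C1 = 0xF3, C2 = 0x0E, C3 = 0x06, C4 = 0x11, C5 = 0xB6, C6 = 0xDB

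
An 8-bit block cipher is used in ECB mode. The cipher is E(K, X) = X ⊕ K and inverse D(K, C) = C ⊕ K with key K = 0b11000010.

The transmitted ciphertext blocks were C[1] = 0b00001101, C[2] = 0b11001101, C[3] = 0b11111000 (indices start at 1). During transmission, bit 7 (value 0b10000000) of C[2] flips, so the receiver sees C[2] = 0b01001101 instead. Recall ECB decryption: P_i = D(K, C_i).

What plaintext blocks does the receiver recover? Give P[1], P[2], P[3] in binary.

P[1] = 0b11001111, P[2] = 0b10001111, P[3] = 0b00111010

Only C[2] changed, to 0b01001101. In ECB, a change in C_i affects only P_i. Decrypting the received ciphertext:
P[1]: D(K, 0b00001101) = 0b11001111.
P[2]: D(K, 0b01001101) = 0b10001111.
P[3]: D(K, 0b11111000) = 0b00111010.
Blocks that differ from the original plaintext: P[2].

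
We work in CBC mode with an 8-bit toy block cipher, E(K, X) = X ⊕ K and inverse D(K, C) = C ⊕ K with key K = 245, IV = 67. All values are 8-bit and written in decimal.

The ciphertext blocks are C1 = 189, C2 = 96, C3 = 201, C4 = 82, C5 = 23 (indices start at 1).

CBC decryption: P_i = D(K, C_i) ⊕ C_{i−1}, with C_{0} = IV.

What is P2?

P2 = 40

P2: D(K, 96) = 149; 149 ⊕ 189 = 40.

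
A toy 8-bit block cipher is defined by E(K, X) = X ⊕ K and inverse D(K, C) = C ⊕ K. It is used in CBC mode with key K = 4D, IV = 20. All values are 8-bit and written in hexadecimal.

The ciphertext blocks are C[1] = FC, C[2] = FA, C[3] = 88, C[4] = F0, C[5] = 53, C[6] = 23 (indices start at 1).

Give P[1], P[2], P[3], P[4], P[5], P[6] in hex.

CBC decryption: P_i = D(K, C_i) ⊕ C_{i−1}, with C_{0} = IV.
P[1]: D(K, FC) = B1; B1 ⊕ 20 = 91.
P[2]: D(K, FA) = B7; B7 ⊕ FC = 4B.
P[3]: D(K, 88) = C5; C5 ⊕ FA = 3F.
P[4]: D(K, F0) = BD; BD ⊕ 88 = 35.
P[5]: D(K, 53) = 1E; 1E ⊕ F0 = EE.
P[6]: D(K, 23) = 6E; 6E ⊕ 53 = 3D.

P[1] = 91, P[2] = 4B, P[3] = 3F, P[4] = 35, P[5] = EE, P[6] = 3D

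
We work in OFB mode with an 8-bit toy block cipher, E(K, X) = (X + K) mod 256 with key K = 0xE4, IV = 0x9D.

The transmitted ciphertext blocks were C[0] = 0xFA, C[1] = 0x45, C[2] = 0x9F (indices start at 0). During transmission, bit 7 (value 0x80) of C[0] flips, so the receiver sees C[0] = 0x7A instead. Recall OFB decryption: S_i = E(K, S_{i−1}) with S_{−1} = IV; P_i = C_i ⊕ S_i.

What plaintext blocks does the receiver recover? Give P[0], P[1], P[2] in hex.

P[0] = 0xFB, P[1] = 0x20, P[2] = 0xD6

Only C[0] changed, to 0x7A. In OFB, a change in C_i flips the same bit in P_i only; the keystream is unaffected. Decrypting the received ciphertext:
P[0]: S = E(K, 0x9D) = 0x81; 0x7A ⊕ 0x81 = 0xFB.
P[1]: S = E(K, 0x81) = 0x65; 0x45 ⊕ 0x65 = 0x20.
P[2]: S = E(K, 0x65) = 0x49; 0x9F ⊕ 0x49 = 0xD6.
Blocks that differ from the original plaintext: P[0].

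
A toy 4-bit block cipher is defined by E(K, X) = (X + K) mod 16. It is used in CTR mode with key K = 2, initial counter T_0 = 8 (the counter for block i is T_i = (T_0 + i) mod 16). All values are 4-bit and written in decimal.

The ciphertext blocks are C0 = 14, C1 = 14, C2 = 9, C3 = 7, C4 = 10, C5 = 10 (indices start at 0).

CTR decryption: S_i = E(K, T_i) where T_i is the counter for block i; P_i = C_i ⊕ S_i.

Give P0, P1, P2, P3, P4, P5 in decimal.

P0: T = 8, S = E(K, T) = 10; 14 ⊕ 10 = 4.
P1: T = 9, S = E(K, T) = 11; 14 ⊕ 11 = 5.
P2: T = 10, S = E(K, T) = 12; 9 ⊕ 12 = 5.
P3: T = 11, S = E(K, T) = 13; 7 ⊕ 13 = 10.
P4: T = 12, S = E(K, T) = 14; 10 ⊕ 14 = 4.
P5: T = 13, S = E(K, T) = 15; 10 ⊕ 15 = 5.

P0 = 4, P1 = 5, P2 = 5, P3 = 10, P4 = 4, P5 = 5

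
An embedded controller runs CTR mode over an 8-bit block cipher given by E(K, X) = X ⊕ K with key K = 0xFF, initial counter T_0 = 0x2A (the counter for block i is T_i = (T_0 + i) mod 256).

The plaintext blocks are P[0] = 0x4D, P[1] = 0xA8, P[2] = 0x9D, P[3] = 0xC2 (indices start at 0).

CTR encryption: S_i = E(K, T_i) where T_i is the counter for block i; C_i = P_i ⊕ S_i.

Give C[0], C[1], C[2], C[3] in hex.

C[0]: T = 0x2A, S = E(K, T) = 0xD5; 0x4D ⊕ 0xD5 = 0x98.
C[1]: T = 0x2B, S = E(K, T) = 0xD4; 0xA8 ⊕ 0xD4 = 0x7C.
C[2]: T = 0x2C, S = E(K, T) = 0xD3; 0x9D ⊕ 0xD3 = 0x4E.
C[3]: T = 0x2D, S = E(K, T) = 0xD2; 0xC2 ⊕ 0xD2 = 0x10.

C[0] = 0x98, C[1] = 0x7C, C[2] = 0x4E, C[3] = 0x10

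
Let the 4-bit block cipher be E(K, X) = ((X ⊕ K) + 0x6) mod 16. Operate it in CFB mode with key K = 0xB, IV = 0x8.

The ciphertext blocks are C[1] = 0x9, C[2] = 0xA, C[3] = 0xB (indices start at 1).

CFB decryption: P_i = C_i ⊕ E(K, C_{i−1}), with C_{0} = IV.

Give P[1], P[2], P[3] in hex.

P[1]: E(K, 0x8) = 0x9; 0x9 ⊕ 0x9 = 0x0.
P[2]: E(K, 0x9) = 0x8; 0xA ⊕ 0x8 = 0x2.
P[3]: E(K, 0xA) = 0x7; 0xB ⊕ 0x7 = 0xC.

P[1] = 0x0, P[2] = 0x2, P[3] = 0xC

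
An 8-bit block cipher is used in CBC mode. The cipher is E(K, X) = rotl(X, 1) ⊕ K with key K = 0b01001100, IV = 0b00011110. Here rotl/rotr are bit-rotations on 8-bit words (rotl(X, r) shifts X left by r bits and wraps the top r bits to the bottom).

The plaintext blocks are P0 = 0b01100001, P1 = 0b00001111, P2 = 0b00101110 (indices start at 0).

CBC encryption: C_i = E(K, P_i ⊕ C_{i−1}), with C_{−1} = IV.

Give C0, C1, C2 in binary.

C0 = 0b10110010, C1 = 0b00110111, C2 = 0b01111110

C0: P0 ⊕ 0b00011110 = 0b01111111; E(K, 0b01111111) = 0b10110010.
C1: P1 ⊕ 0b10110010 = 0b10111101; E(K, 0b10111101) = 0b00110111.
C2: P2 ⊕ 0b00110111 = 0b00011001; E(K, 0b00011001) = 0b01111110.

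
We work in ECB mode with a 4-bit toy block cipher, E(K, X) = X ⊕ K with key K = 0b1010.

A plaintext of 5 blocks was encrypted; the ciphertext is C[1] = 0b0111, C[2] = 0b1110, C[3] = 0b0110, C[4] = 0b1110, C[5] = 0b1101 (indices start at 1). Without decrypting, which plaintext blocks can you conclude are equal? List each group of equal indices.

P[2] = P[4]

ECB encrypts each block independently with the same key, so equal ciphertext blocks imply equal plaintext blocks.
C[2] = C[4] = 0b1110, so P[2] = P[4].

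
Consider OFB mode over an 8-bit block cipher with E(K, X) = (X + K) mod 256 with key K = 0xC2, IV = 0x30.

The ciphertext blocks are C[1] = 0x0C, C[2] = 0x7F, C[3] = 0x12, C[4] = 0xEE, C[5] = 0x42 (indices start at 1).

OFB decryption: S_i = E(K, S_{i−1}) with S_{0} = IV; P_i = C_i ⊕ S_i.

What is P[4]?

P[4] = 0xD6

P[1]: S = E(K, 0x30) = 0xF2; 0x0C ⊕ 0xF2 = 0xFE.
P[2]: S = E(K, 0xF2) = 0xB4; 0x7F ⊕ 0xB4 = 0xCB.
P[3]: S = E(K, 0xB4) = 0x76; 0x12 ⊕ 0x76 = 0x64.
P[4]: S = E(K, 0x76) = 0x38; 0xEE ⊕ 0x38 = 0xD6.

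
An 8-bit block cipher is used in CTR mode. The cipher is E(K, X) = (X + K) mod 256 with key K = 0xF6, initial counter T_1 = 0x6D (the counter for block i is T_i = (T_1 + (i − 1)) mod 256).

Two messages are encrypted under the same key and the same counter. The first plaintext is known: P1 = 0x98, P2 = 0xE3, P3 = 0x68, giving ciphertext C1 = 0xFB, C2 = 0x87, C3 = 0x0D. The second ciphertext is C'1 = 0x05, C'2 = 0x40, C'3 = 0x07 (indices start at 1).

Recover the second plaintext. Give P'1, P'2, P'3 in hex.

P'1 = 0x66, P'2 = 0x24, P'3 = 0x62

In CTR with a reused counter, both messages share the same keystream S_i, so C_i ⊕ C'_i = P_i ⊕ P'_i and thus P'_i = P_i ⊕ C_i ⊕ C'_i.
P'1: 0x98 ⊕ 0xFB ⊕ 0x05 = 0x66.
P'2: 0xE3 ⊕ 0x87 ⊕ 0x40 = 0x24.
P'3: 0x68 ⊕ 0x0D ⊕ 0x07 = 0x62.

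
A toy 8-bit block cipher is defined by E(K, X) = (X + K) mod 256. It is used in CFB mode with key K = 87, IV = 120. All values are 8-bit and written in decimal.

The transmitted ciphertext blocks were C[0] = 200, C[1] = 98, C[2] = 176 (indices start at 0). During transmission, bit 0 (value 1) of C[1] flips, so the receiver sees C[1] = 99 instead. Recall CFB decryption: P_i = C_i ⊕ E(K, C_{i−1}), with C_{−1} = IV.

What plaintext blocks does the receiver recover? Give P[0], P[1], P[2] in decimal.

Only C[1] changed, to 99. In CFB, a change in C_i flips the same bit in P_i and garbles P_{i+1}. Decrypting the received ciphertext:
P[0]: E(K, 120) = 207; 200 ⊕ 207 = 7.
P[1]: E(K, 200) = 31; 99 ⊕ 31 = 124.
P[2]: E(K, 99) = 186; 176 ⊕ 186 = 10.
Blocks that differ from the original plaintext: P[1], P[2].

P[0] = 7, P[1] = 124, P[2] = 10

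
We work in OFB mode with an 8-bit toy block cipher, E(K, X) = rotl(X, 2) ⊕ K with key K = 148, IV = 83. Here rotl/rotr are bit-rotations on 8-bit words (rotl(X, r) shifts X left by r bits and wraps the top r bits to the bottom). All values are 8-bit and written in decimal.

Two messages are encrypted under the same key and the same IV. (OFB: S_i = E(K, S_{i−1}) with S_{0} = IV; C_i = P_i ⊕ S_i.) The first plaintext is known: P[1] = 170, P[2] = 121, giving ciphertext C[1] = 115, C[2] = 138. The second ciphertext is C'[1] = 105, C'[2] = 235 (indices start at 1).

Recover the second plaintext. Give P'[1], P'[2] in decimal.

In OFB with a reused IV, both messages share the same keystream S_i, so C_i ⊕ C'_i = P_i ⊕ P'_i and thus P'_i = P_i ⊕ C_i ⊕ C'_i.
P'[1]: 170 ⊕ 115 ⊕ 105 = 176.
P'[2]: 121 ⊕ 138 ⊕ 235 = 24.

P'[1] = 176, P'[2] = 24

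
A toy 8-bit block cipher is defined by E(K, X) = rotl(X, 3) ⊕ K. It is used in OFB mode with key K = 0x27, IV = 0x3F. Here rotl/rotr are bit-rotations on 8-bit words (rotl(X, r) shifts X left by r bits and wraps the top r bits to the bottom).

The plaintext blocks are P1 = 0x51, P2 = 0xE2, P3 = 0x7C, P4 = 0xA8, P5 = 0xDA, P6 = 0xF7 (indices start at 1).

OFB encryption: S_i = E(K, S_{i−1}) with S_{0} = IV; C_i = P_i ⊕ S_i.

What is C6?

C1: S = E(K, 0x3F) = 0xDE; 0x51 ⊕ 0xDE = 0x8F.
C2: S = E(K, 0xDE) = 0xD1; 0xE2 ⊕ 0xD1 = 0x33.
C3: S = E(K, 0xD1) = 0xA9; 0x7C ⊕ 0xA9 = 0xD5.
C4: S = E(K, 0xA9) = 0x6A; 0xA8 ⊕ 0x6A = 0xC2.
C5: S = E(K, 0x6A) = 0x74; 0xDA ⊕ 0x74 = 0xAE.
C6: S = E(K, 0x74) = 0x84; 0xF7 ⊕ 0x84 = 0x73.

C6 = 0x73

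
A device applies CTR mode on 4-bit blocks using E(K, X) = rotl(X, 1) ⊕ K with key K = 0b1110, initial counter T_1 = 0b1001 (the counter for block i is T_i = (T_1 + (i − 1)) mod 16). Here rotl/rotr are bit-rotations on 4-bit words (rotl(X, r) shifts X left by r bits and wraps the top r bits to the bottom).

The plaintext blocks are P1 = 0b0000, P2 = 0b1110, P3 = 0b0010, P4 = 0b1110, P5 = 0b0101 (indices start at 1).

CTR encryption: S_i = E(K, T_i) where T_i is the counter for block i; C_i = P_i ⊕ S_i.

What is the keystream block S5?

C1: T = 0b1001, S = E(K, T) = 0b1101; 0b0000 ⊕ 0b1101 = 0b1101.
C2: T = 0b1010, S = E(K, T) = 0b1011; 0b1110 ⊕ 0b1011 = 0b0101.
C3: T = 0b1011, S = E(K, T) = 0b1001; 0b0010 ⊕ 0b1001 = 0b1011.
C4: T = 0b1100, S = E(K, T) = 0b0111; 0b1110 ⊕ 0b0111 = 0b1001.
C5: T = 0b1101, S = E(K, T) = 0b0101; 0b0101 ⊕ 0b0101 = 0b0000.
So S5 = 0b0101.

0b0101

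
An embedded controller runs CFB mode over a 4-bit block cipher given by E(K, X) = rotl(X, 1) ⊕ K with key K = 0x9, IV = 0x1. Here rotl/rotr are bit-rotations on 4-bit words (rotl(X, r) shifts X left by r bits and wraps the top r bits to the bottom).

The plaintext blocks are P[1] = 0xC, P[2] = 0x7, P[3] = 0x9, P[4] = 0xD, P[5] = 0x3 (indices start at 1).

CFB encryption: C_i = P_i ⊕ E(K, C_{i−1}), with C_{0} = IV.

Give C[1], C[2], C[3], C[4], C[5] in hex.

C[1] = 0x7, C[2] = 0x0, C[3] = 0x0, C[4] = 0x4, C[5] = 0x2

C[1]: E(K, 0x1) = 0xB; 0xC ⊕ 0xB = 0x7.
C[2]: E(K, 0x7) = 0x7; 0x7 ⊕ 0x7 = 0x0.
C[3]: E(K, 0x0) = 0x9; 0x9 ⊕ 0x9 = 0x0.
C[4]: E(K, 0x0) = 0x9; 0xD ⊕ 0x9 = 0x4.
C[5]: E(K, 0x4) = 0x1; 0x3 ⊕ 0x1 = 0x2.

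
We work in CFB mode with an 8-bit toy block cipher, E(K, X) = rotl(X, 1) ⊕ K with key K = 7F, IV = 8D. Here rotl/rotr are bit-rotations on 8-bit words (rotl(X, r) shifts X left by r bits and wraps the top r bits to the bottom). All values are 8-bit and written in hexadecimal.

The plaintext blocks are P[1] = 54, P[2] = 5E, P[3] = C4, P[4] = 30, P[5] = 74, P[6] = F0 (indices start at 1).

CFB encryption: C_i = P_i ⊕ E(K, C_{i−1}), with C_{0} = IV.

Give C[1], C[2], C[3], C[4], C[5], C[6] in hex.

C[1] = 30, C[2] = 41, C[3] = 39, C[4] = 3D, C[5] = 71, C[6] = 6D

C[1]: E(K, 8D) = 64; 54 ⊕ 64 = 30.
C[2]: E(K, 30) = 1F; 5E ⊕ 1F = 41.
C[3]: E(K, 41) = FD; C4 ⊕ FD = 39.
C[4]: E(K, 39) = 0D; 30 ⊕ 0D = 3D.
C[5]: E(K, 3D) = 05; 74 ⊕ 05 = 71.
C[6]: E(K, 71) = 9D; F0 ⊕ 9D = 6D.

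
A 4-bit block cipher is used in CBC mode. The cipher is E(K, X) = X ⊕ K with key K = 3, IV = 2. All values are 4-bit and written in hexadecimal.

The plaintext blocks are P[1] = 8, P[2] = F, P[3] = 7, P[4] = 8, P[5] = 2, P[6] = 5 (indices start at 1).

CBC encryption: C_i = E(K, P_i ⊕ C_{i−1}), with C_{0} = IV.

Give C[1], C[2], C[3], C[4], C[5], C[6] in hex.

C[1] = 9, C[2] = 5, C[3] = 1, C[4] = A, C[5] = B, C[6] = D

C[1]: P[1] ⊕ 2 = A; E(K, A) = 9.
C[2]: P[2] ⊕ 9 = 6; E(K, 6) = 5.
C[3]: P[3] ⊕ 5 = 2; E(K, 2) = 1.
C[4]: P[4] ⊕ 1 = 9; E(K, 9) = A.
C[5]: P[5] ⊕ A = 8; E(K, 8) = B.
C[6]: P[6] ⊕ B = E; E(K, E) = D.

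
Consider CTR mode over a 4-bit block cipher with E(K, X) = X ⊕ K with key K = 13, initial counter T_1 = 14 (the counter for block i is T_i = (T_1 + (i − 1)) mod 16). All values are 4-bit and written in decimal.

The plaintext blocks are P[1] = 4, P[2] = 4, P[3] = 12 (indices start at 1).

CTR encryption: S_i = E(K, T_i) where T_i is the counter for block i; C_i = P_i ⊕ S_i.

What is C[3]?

C[1]: T = 14, S = E(K, T) = 3; 4 ⊕ 3 = 7.
C[2]: T = 15, S = E(K, T) = 2; 4 ⊕ 2 = 6.
C[3]: T = 0, S = E(K, T) = 13; 12 ⊕ 13 = 1.

C[3] = 1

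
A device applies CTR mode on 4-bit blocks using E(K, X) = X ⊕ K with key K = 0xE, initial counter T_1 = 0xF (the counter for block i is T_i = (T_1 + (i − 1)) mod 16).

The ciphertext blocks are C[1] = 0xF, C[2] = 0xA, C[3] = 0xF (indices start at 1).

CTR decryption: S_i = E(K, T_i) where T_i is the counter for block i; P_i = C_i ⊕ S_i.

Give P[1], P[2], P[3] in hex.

P[1]: T = 0xF, S = E(K, T) = 0x1; 0xF ⊕ 0x1 = 0xE.
P[2]: T = 0x0, S = E(K, T) = 0xE; 0xA ⊕ 0xE = 0x4.
P[3]: T = 0x1, S = E(K, T) = 0xF; 0xF ⊕ 0xF = 0x0.

P[1] = 0xE, P[2] = 0x4, P[3] = 0x0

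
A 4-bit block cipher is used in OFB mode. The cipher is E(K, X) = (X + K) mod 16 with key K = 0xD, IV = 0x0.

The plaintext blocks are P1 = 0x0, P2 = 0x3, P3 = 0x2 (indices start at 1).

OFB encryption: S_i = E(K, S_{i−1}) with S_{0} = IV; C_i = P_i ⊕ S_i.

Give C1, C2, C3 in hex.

C1: S = E(K, 0x0) = 0xD; 0x0 ⊕ 0xD = 0xD.
C2: S = E(K, 0xD) = 0xA; 0x3 ⊕ 0xA = 0x9.
C3: S = E(K, 0xA) = 0x7; 0x2 ⊕ 0x7 = 0x5.

C1 = 0xD, C2 = 0x9, C3 = 0x5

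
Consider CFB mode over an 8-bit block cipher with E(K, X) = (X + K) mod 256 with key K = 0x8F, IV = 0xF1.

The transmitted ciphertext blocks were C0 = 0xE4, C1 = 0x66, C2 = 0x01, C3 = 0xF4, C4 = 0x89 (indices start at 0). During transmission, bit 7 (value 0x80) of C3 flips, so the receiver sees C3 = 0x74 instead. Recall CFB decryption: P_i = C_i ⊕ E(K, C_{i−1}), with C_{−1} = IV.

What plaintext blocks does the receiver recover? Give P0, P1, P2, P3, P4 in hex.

Only C3 changed, to 0x74. In CFB, a change in C_i flips the same bit in P_i and garbles P_{i+1}. Decrypting the received ciphertext:
P0: E(K, 0xF1) = 0x80; 0xE4 ⊕ 0x80 = 0x64.
P1: E(K, 0xE4) = 0x73; 0x66 ⊕ 0x73 = 0x15.
P2: E(K, 0x66) = 0xF5; 0x01 ⊕ 0xF5 = 0xF4.
P3: E(K, 0x01) = 0x90; 0x74 ⊕ 0x90 = 0xE4.
P4: E(K, 0x74) = 0x03; 0x89 ⊕ 0x03 = 0x8A.
Blocks that differ from the original plaintext: P3, P4.

P0 = 0x64, P1 = 0x15, P2 = 0xF4, P3 = 0xE4, P4 = 0x8A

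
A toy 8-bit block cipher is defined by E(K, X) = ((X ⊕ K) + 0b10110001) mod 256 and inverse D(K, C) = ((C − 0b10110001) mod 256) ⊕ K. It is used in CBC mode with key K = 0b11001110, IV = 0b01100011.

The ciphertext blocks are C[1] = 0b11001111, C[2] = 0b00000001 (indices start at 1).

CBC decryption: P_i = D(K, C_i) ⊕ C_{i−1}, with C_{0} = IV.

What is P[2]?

P[2]: D(K, 0b00000001) = 0b10011110; 0b10011110 ⊕ 0b11001111 = 0b01010001.

P[2] = 0b01010001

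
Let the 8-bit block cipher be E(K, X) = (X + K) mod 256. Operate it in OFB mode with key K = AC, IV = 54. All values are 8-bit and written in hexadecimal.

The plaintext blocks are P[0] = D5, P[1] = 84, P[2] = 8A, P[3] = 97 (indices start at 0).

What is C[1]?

C[1] = 28

OFB encryption: S_i = E(K, S_{i−1}) with S_{−1} = IV; C_i = P_i ⊕ S_i.
C[0]: S = E(K, 54) = 00; D5 ⊕ 00 = D5.
C[1]: S = E(K, 00) = AC; 84 ⊕ AC = 28.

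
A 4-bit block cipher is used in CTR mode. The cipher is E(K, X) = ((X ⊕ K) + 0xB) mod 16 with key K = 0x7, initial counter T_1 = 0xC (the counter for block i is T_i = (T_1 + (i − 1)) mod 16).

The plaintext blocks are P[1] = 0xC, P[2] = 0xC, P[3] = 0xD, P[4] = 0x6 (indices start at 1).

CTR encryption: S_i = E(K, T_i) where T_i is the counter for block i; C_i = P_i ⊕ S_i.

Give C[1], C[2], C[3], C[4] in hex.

C[1] = 0xA, C[2] = 0x9, C[3] = 0x9, C[4] = 0x5

C[1]: T = 0xC, S = E(K, T) = 0x6; 0xC ⊕ 0x6 = 0xA.
C[2]: T = 0xD, S = E(K, T) = 0x5; 0xC ⊕ 0x5 = 0x9.
C[3]: T = 0xE, S = E(K, T) = 0x4; 0xD ⊕ 0x4 = 0x9.
C[4]: T = 0xF, S = E(K, T) = 0x3; 0x6 ⊕ 0x3 = 0x5.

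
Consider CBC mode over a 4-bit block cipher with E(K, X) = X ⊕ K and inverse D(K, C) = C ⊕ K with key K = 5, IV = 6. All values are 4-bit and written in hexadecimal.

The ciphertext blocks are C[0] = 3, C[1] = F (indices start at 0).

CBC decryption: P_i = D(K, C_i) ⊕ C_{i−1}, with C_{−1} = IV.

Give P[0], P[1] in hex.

P[0] = 0, P[1] = 9

P[0]: D(K, 3) = 6; 6 ⊕ 6 = 0.
P[1]: D(K, F) = A; A ⊕ 3 = 9.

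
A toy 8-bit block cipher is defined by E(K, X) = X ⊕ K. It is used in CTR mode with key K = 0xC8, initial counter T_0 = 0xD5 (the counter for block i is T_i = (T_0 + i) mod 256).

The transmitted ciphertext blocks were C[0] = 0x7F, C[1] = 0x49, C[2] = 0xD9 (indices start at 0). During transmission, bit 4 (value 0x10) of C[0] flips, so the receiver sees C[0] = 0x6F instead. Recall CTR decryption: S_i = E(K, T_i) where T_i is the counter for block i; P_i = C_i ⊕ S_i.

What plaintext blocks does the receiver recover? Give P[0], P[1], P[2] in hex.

Only C[0] changed, to 0x6F. In CTR, a change in C_i flips the same bit in P_i only; the keystream is unaffected. Decrypting the received ciphertext:
P[0]: T = 0xD5, S = E(K, T) = 0x1D; 0x6F ⊕ 0x1D = 0x72.
P[1]: T = 0xD6, S = E(K, T) = 0x1E; 0x49 ⊕ 0x1E = 0x57.
P[2]: T = 0xD7, S = E(K, T) = 0x1F; 0xD9 ⊕ 0x1F = 0xC6.
Blocks that differ from the original plaintext: P[0].

P[0] = 0x72, P[1] = 0x57, P[2] = 0xC6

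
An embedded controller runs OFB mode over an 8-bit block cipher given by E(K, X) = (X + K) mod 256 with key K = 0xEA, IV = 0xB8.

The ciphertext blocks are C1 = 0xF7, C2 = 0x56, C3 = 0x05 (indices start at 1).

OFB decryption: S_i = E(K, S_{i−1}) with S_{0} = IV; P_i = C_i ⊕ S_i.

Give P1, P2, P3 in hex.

P1: S = E(K, 0xB8) = 0xA2; 0xF7 ⊕ 0xA2 = 0x55.
P2: S = E(K, 0xA2) = 0x8C; 0x56 ⊕ 0x8C = 0xDA.
P3: S = E(K, 0x8C) = 0x76; 0x05 ⊕ 0x76 = 0x73.

P1 = 0x55, P2 = 0xDA, P3 = 0x73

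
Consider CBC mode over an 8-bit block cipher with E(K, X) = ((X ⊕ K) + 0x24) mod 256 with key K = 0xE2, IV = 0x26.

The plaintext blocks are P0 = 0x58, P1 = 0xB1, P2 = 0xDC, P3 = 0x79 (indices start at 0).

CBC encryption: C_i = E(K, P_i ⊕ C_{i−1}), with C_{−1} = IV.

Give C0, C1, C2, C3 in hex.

C0: P0 ⊕ 0x26 = 0x7E; E(K, 0x7E) = 0xC0.
C1: P1 ⊕ 0xC0 = 0x71; E(K, 0x71) = 0xB7.
C2: P2 ⊕ 0xB7 = 0x6B; E(K, 0x6B) = 0xAD.
C3: P3 ⊕ 0xAD = 0xD4; E(K, 0xD4) = 0x5A.

C0 = 0xC0, C1 = 0xB7, C2 = 0xAD, C3 = 0x5A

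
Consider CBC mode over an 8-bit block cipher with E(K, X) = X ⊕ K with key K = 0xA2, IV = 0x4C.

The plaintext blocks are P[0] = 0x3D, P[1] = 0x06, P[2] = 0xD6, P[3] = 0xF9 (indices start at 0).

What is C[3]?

CBC encryption: C_i = E(K, P_i ⊕ C_{i−1}), with C_{−1} = IV.
C[0]: P[0] ⊕ 0x4C = 0x71; E(K, 0x71) = 0xD3.
C[1]: P[1] ⊕ 0xD3 = 0xD5; E(K, 0xD5) = 0x77.
C[2]: P[2] ⊕ 0x77 = 0xA1; E(K, 0xA1) = 0x03.
C[3]: P[3] ⊕ 0x03 = 0xFA; E(K, 0xFA) = 0x58.

C[3] = 0x58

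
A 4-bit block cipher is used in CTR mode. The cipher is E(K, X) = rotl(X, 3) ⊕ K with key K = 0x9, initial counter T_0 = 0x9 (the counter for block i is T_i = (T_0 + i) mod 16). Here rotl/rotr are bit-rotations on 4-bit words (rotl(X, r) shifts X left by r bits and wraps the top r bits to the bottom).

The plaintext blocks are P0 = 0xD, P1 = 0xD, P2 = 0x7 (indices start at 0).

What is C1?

C1 = 0x1

CTR encryption: S_i = E(K, T_i) where T_i is the counter for block i; C_i = P_i ⊕ S_i.
C0: T = 0x9, S = E(K, T) = 0x5; 0xD ⊕ 0x5 = 0x8.
C1: T = 0xA, S = E(K, T) = 0xC; 0xD ⊕ 0xC = 0x1.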